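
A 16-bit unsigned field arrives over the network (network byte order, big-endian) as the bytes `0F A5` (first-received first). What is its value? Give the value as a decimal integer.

In big-endian order the high byte comes first in memory.
The bytes are already most-significant first: 0x0FA5.
0x0FA5 = 4005.

4005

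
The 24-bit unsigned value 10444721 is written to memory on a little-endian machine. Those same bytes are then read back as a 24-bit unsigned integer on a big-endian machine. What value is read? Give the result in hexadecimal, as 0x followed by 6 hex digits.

0xB15F9F

10444721 in 24-bit hexadecimal is 0x9F5FB1.
Stored little-endian, the bytes at ascending addresses are B1 5F 9F.
Read back as big-endian, the last byte is least significant, giving 0xB15F9F.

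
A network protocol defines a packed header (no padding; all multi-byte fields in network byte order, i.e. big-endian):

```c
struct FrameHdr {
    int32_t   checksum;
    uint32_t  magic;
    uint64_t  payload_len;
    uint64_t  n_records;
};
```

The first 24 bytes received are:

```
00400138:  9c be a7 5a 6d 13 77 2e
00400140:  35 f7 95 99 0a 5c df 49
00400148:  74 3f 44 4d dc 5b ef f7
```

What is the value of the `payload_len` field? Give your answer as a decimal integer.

`payload_len` follows `checksum` (4 B), `magic` (4 B), so it starts at offset 4 + 4 = 8 and occupies 8 bytes.
Bytes at offsets 8..15: 35 F7 95 99 0A 5C DF 49.
In big-endian order the high byte comes first in memory.
The bytes are already most-significant first: 0x35F795990A5CDF49.
0x35F795990A5CDF49 = 3888741287794106185.

3888741287794106185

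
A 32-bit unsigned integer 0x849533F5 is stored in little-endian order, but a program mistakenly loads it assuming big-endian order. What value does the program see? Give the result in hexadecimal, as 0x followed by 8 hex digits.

0xF5339584

Stored little-endian, the bytes at ascending addresses are F5 33 95 84.
Read back as big-endian, the last byte is least significant, giving 0xF5339584.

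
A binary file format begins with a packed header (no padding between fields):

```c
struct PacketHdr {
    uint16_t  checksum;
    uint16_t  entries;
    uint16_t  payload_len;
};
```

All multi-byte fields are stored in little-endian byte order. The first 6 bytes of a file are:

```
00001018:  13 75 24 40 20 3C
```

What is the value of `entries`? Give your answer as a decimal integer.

`entries` follows `checksum` (2 bytes), so it starts at byte offset 2 and occupies 2 bytes.
Bytes at offsets 2..3: 24 40.
Little-endian: lowest address holds the least-significant byte.
Reassemble most-significant byte first: 40 24 → 0x4024.
0x4024 = 16420.

16420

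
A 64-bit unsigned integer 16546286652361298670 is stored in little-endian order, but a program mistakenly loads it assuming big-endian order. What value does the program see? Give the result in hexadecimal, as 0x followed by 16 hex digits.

0xEE52C8590B38A0E5

16546286652361298670 in 64-bit hexadecimal is 0xE5A0380B59C852EE.
Stored little-endian, the bytes at ascending addresses are EE 52 C8 59 0B 38 A0 E5.
Read back as big-endian, the last byte is least significant, giving 0xEE52C8590B38A0E5.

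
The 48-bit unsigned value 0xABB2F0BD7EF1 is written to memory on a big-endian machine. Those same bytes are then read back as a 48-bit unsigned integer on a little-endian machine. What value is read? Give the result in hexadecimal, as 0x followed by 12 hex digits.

Stored big-endian, the bytes at ascending addresses are AB B2 F0 BD 7E F1.
Read back as little-endian, the first byte is least significant, giving 0xF17EBDF0B2AB.

0xF17EBDF0B2AB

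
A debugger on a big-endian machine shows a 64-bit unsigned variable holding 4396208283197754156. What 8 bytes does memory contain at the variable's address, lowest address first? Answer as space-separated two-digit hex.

4396208283197754156 in hexadecimal, padded to 64 bits, is 0x3D02782436A1CB2C.
Split into bytes (most-significant first): 3D 02 78 24 36 A1 CB 2C.
Big-endian: lowest address holds the most-significant byte.
So the memory order matches the most-significant-first order: 3D 02 78 24 36 A1 CB 2C.

3D 02 78 24 36 A1 CB 2C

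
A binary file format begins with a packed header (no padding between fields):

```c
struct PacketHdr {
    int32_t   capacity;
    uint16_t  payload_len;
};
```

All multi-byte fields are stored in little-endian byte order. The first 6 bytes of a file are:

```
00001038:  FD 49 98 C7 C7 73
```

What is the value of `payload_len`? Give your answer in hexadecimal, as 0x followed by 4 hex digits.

0x73C7

`payload_len` follows `capacity` (4 bytes), so it starts at byte offset 4 and occupies 2 bytes.
Bytes at offsets 4..5: C7 73.
Little-endian: lowest address holds the least-significant byte.
Reassemble most-significant byte first: 73 C7 → 0x73C7.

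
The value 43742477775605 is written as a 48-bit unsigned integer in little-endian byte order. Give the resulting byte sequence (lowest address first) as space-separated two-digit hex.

43742477775605 in hexadecimal, padded to 48 bits, is 0x27C896D972F5.
Split into bytes (most-significant first): 27 C8 96 D9 72 F5.
Little-endian stores the least-significant byte at the lowest address.
So at ascending addresses the bytes are F5 72 D9 96 C8 27.

F5 72 D9 96 C8 27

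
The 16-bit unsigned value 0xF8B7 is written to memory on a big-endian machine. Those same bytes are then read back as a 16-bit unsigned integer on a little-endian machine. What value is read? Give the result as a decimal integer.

47096

Stored big-endian, the bytes at ascending addresses are F8 B7.
Read back as little-endian, the first byte is least significant, giving 0xB7F8.
0xB7F8 = 47096.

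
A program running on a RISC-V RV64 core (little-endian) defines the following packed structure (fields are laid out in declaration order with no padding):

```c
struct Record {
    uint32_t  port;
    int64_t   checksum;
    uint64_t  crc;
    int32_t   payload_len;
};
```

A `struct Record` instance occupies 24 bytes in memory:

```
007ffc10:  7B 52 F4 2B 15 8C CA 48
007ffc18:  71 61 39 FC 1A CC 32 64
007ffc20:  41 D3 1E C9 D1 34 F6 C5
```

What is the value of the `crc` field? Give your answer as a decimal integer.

`crc` follows `port` (4 B), `checksum` (8 B), so it starts at offset 4 + 8 = 12 and occupies 8 bytes.
Bytes at offsets 12..19: 1A CC 32 64 41 D3 1E C9.
Little-endian stores the least-significant byte at the lowest address.
Reassemble most-significant byte first: C9 1E D3 41 64 32 CC 1A → 0xC91ED3416432CC1A.
0xC91ED3416432CC1A = 14492252928732220442.

14492252928732220442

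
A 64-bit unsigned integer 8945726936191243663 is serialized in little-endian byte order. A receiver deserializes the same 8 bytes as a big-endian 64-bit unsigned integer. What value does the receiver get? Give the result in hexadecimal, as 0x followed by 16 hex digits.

0x8F955281409B257C

8945726936191243663 in 64-bit hexadecimal is 0x7C259B408152958F.
Stored little-endian, the bytes at ascending addresses are 8F 95 52 81 40 9B 25 7C.
Read back as big-endian, the last byte is least significant, giving 0x8F955281409B257C.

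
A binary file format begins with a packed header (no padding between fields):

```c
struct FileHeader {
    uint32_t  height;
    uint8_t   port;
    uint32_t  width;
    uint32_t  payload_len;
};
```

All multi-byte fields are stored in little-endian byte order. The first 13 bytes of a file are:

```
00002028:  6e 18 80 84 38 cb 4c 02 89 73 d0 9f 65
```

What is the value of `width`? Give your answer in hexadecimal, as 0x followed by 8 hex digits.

`width` follows `height` (4 B), `port` (1 B), so it starts at offset 4 + 1 = 5 and occupies 4 bytes.
Bytes at offsets 5..8: CB 4C 02 89.
Little-endian stores the least-significant byte at the lowest address.
Reassemble most-significant byte first: 89 02 4C CB → 0x89024CCB.

0x89024CCB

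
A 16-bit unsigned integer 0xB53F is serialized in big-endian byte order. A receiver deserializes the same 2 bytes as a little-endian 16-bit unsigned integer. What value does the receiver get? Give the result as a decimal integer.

Stored big-endian, the bytes at ascending addresses are B5 3F.
Read back as little-endian, the first byte is least significant, giving 0x3FB5.
0x3FB5 = 16309.

16309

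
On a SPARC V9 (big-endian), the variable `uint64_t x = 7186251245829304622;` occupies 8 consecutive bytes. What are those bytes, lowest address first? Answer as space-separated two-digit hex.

63 BA B1 6F 06 5D 31 2E

7186251245829304622 in hexadecimal, padded to 64 bits, is 0x63BAB16F065D312E.
Split into bytes (most-significant first): 63 BA B1 6F 06 5D 31 2E.
In big-endian order the high byte comes first in memory.
So the memory order matches the most-significant-first order: 63 BA B1 6F 06 5D 31 2E.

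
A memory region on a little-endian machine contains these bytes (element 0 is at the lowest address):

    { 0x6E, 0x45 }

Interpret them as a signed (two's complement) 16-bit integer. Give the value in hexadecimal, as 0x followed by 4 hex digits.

Little-endian: lowest address holds the least-significant byte.
Reassemble most-significant byte first: 45 6E → 0x456E.

0x456E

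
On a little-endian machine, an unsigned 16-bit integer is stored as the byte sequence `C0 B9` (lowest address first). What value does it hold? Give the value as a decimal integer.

47552

In little-endian order the low byte comes first in memory.
Reassemble most-significant byte first: B9 C0 → 0xB9C0.
0xB9C0 = 47552.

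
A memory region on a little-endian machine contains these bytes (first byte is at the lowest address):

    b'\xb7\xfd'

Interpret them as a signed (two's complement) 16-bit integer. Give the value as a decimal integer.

-585

Little-endian stores the least-significant byte at the lowest address.
Reassemble most-significant byte first: FD B7 → 0xFDB7.
Top bit is set, so as a signed 16-bit value this is 0xFDB7 − 2^16 = -585.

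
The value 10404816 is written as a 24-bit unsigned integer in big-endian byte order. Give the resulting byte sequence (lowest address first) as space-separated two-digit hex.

9E C3 D0

10404816 in hexadecimal, padded to 24 bits, is 0x9EC3D0.
Split into bytes (most-significant first): 9E C3 D0.
Big-endian stores the most-significant byte at the lowest address.
So the memory order matches the most-significant-first order: 9E C3 D0.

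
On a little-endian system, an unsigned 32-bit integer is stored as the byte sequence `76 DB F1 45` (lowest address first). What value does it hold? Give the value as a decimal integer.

1173478262

Little-endian: lowest address holds the least-significant byte.
Reassemble most-significant byte first: 45 F1 DB 76 → 0x45F1DB76.
0x45F1DB76 = 1173478262.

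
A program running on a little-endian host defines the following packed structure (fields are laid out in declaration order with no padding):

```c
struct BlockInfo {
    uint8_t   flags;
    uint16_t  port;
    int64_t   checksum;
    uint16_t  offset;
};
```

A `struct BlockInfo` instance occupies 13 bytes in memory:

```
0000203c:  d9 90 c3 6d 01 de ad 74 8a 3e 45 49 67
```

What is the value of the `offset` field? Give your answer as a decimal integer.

26441

`offset` follows `flags` (1 B), `port` (2 B), `checksum` (8 B), so it starts at offset 1 + 2 + 8 = 11 and occupies 2 bytes.
Bytes at offsets 11..12: 49 67.
Little-endian stores the least-significant byte at the lowest address.
Reassemble most-significant byte first: 67 49 → 0x6749.
0x6749 = 26441.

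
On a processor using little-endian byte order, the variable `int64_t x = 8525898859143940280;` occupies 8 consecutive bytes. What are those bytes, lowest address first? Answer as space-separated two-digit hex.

8525898859143940280 in hexadecimal, padded to 64 bits, is 0x765213D71A2EC8B8.
Split into bytes (most-significant first): 76 52 13 D7 1A 2E C8 B8.
Little-endian stores the least-significant byte at the lowest address.
So at ascending addresses the bytes are B8 C8 2E 1A D7 13 52 76.

B8 C8 2E 1A D7 13 52 76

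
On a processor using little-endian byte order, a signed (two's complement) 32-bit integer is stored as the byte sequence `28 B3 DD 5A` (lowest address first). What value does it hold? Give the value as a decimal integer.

Little-endian: lowest address holds the least-significant byte.
Reassemble most-significant byte first: 5A DD B3 28 → 0x5ADDB328.
0x5ADDB328 = 1524478760.

1524478760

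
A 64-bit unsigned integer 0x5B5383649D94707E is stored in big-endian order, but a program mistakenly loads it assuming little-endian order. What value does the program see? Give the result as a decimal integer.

Stored big-endian, the bytes at ascending addresses are 5B 53 83 64 9D 94 70 7E.
Read back as little-endian, the first byte is least significant, giving 0x7E70949D6483535B.
0x7E70949D6483535B = 9110945449887617883.

9110945449887617883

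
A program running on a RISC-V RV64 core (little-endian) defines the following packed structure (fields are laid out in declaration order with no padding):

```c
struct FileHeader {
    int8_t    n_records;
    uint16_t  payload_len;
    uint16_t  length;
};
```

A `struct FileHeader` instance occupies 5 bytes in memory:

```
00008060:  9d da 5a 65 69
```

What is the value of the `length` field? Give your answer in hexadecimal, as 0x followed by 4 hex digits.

0x6965

`length` follows `n_records` (1 B), `payload_len` (2 B), so it starts at offset 1 + 2 = 3 and occupies 2 bytes.
Bytes at offsets 3..4: 65 69.
Little-endian: lowest address holds the least-significant byte.
Reassemble most-significant byte first: 69 65 → 0x6965.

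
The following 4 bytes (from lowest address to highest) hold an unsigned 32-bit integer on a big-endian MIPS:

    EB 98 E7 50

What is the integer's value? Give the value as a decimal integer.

Big-endian: lowest address holds the most-significant byte.
The bytes are already most-significant first: 0xEB98E750.
0xEB98E750 = 3952666448.

3952666448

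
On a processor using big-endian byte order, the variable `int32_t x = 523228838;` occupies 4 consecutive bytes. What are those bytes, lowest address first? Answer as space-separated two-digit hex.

1F 2F D6 A6

523228838 in hexadecimal, padded to 32 bits, is 0x1F2FD6A6.
Split into bytes (most-significant first): 1F 2F D6 A6.
Big-endian stores the most-significant byte at the lowest address.
So the memory order matches the most-significant-first order: 1F 2F D6 A6.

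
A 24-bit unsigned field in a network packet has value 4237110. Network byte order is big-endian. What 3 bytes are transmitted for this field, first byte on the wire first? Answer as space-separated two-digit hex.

4237110 in hexadecimal, padded to 24 bits, is 0x40A736.
Split into bytes (most-significant first): 40 A7 36.
Big-endian: lowest address holds the most-significant byte.
So the memory order matches the most-significant-first order: 40 A7 36.

40 A7 36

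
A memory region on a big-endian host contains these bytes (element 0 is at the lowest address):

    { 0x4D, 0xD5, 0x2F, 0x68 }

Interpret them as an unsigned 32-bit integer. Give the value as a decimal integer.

Big-endian: lowest address holds the most-significant byte.
The bytes are already most-significant first: 0x4DD52F68.
0x4DD52F68 = 1305816936.

1305816936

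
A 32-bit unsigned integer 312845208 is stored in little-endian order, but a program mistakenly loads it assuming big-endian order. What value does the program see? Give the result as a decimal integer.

312845208 in 32-bit hexadecimal is 0x12A5A398.
Stored little-endian, the bytes at ascending addresses are 98 A3 A5 12.
Read back as big-endian, the last byte is least significant, giving 0x98A3A512.
0x98A3A512 = 2560861458.

2560861458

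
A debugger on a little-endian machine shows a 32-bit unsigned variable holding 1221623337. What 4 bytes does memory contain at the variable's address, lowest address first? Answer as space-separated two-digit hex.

1221623337 in hexadecimal, padded to 32 bits, is 0x48D07E29.
Split into bytes (most-significant first): 48 D0 7E 29.
Little-endian stores the least-significant byte at the lowest address.
So at ascending addresses the bytes are 29 7E D0 48.

29 7E D0 48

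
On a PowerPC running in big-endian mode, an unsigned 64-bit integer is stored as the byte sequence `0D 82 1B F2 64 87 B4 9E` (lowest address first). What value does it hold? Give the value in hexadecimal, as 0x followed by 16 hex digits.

Big-endian stores the most-significant byte at the lowest address.
The bytes are already most-significant first: 0x0D821BF26487B49E.

0x0D821BF26487B49E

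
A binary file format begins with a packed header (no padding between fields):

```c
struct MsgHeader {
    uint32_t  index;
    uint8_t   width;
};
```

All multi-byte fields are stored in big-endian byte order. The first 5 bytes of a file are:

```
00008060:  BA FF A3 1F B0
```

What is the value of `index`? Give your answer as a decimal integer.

`index` is the first field, at byte offset 0, occupying 4 bytes.
Bytes at offsets 0..3: BA FF A3 1F.
Big-endian stores the most-significant byte at the lowest address.
The bytes are already most-significant first: 0xBAFFA31F.
0xBAFFA31F = 3137315615.

3137315615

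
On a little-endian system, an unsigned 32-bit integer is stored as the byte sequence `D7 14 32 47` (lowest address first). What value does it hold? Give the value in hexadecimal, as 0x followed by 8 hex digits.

0x473214D7

Little-endian: lowest address holds the least-significant byte.
Reassemble most-significant byte first: 47 32 14 D7 → 0x473214D7.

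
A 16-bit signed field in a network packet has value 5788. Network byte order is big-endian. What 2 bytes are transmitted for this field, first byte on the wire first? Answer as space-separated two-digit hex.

5788 in hexadecimal, padded to 16 bits, is 0x169C.
Split into bytes (most-significant first): 16 9C.
In big-endian order the high byte comes first in memory.
So the memory order matches the most-significant-first order: 16 9C.

16 9C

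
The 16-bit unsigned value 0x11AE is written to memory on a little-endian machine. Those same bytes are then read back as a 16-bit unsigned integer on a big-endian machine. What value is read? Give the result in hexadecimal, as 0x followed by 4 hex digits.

0xAE11

Stored little-endian, the bytes at ascending addresses are AE 11.
Read back as big-endian, the last byte is least significant, giving 0xAE11.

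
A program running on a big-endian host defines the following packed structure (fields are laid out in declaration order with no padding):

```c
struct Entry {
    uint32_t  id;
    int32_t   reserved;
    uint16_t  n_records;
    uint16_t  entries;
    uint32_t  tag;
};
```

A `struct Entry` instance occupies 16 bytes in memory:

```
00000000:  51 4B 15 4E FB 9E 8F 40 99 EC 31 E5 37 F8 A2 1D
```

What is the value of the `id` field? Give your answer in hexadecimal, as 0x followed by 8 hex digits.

`id` is the first field, at byte offset 0, occupying 4 bytes.
Bytes at offsets 0..3: 51 4B 15 4E.
Big-endian: lowest address holds the most-significant byte.
The bytes are already most-significant first: 0x514B154E.

0x514B154E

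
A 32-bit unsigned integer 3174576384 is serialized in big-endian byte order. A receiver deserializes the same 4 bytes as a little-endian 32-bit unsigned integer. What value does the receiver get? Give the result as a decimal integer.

3174576384 in 32-bit hexadecimal is 0xBD383100.
Stored big-endian, the bytes at ascending addresses are BD 38 31 00.
Read back as little-endian, the first byte is least significant, giving 0x003138BD.
0x003138BD = 3225789.

3225789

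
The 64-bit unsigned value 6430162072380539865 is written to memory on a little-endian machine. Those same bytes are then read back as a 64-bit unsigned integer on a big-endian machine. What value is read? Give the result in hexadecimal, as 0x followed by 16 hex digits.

6430162072380539865 in 64-bit hexadecimal is 0x593C86561C6E83D9.
Stored little-endian, the bytes at ascending addresses are D9 83 6E 1C 56 86 3C 59.
Read back as big-endian, the last byte is least significant, giving 0xD9836E1C56863C59.

0xD9836E1C56863C59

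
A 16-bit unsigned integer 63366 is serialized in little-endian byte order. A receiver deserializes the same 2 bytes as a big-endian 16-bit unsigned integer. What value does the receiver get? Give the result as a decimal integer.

63366 in 16-bit hexadecimal is 0xF786.
Stored little-endian, the bytes at ascending addresses are 86 F7.
Read back as big-endian, the last byte is least significant, giving 0x86F7.
0x86F7 = 34551.

34551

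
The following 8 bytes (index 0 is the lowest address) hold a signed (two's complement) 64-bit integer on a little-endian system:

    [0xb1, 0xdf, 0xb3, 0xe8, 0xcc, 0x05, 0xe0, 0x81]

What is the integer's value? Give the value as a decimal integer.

In little-endian order the low byte comes first in memory.
Reassemble most-significant byte first: 81 E0 05 CC E8 B3 DF B1 → 0x81E005CCE8B3DFB1.
Top bit is set, so as a signed 64-bit value this is 0x81E005CCE8B3DFB1 − 2^64 = -9088257670398091343.

-9088257670398091343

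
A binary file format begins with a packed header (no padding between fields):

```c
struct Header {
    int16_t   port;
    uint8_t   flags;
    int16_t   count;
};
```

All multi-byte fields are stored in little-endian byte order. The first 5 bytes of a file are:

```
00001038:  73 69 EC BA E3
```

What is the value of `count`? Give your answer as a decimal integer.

-7238

`count` follows `port` (2 B), `flags` (1 B), so it starts at offset 2 + 1 = 3 and occupies 2 bytes.
Bytes at offsets 3..4: BA E3.
Little-endian: lowest address holds the least-significant byte.
Reassemble most-significant byte first: E3 BA → 0xE3BA.
Top bit is set, so as a signed 16-bit value this is 0xE3BA − 2^16 = -7238.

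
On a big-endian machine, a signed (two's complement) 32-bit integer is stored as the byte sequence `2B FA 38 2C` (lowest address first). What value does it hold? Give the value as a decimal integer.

In big-endian order the high byte comes first in memory.
The bytes are already most-significant first: 0x2BFA382C.
0x2BFA382C = 737818668.

737818668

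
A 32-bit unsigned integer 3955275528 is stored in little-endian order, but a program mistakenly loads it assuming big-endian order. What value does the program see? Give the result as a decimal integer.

146260203

3955275528 in 32-bit hexadecimal is 0xEBC0B708.
Stored little-endian, the bytes at ascending addresses are 08 B7 C0 EB.
Read back as big-endian, the last byte is least significant, giving 0x08B7C0EB.
0x08B7C0EB = 146260203.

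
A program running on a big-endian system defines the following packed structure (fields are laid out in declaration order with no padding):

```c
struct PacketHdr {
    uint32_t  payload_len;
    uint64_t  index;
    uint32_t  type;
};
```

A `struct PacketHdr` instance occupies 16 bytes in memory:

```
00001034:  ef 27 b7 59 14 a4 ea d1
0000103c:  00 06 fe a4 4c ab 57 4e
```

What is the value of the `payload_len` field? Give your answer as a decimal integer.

`payload_len` is the first field, at byte offset 0, occupying 4 bytes.
Bytes at offsets 0..3: EF 27 B7 59.
In big-endian order the high byte comes first in memory.
The bytes are already most-significant first: 0xEF27B759.
0xEF27B759 = 4012357465.

4012357465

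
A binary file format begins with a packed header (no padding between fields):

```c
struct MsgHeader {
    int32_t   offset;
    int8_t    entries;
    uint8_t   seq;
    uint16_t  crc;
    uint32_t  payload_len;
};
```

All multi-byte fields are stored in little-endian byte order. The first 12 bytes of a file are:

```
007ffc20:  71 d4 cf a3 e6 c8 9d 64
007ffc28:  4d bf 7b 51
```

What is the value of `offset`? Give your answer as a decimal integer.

`offset` is the first field, at byte offset 0, occupying 4 bytes.
Bytes at offsets 0..3: 71 D4 CF A3.
In little-endian order the low byte comes first in memory.
Reassemble most-significant byte first: A3 CF D4 71 → 0xA3CFD471.
Top bit is set, so as a signed 32-bit value this is 0xA3CFD471 − 2^32 = -1546660751.

-1546660751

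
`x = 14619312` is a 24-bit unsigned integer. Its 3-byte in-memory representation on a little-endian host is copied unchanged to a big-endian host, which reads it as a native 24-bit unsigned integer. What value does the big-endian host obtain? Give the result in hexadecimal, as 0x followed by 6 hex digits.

0xB012DF

14619312 in 24-bit hexadecimal is 0xDF12B0.
Stored little-endian, the bytes at ascending addresses are B0 12 DF.
Read back as big-endian, the last byte is least significant, giving 0xB012DF.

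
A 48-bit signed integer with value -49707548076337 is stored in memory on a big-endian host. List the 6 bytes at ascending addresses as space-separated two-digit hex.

Two's complement of -49707548076337 in 48 bits: 49707548076337 = 0x2D3570BEE931; invert → 0xD2CA8F4116CE; add 1 → 0xD2CA8F4116CF.
Split into bytes (most-significant first): D2 CA 8F 41 16 CF.
Big-endian stores the most-significant byte at the lowest address.
So the memory order matches the most-significant-first order: D2 CA 8F 41 16 CF.

D2 CA 8F 41 16 CF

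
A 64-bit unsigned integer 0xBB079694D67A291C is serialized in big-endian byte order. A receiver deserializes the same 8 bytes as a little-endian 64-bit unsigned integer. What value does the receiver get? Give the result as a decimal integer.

2029288169141569467

Stored big-endian, the bytes at ascending addresses are BB 07 96 94 D6 7A 29 1C.
Read back as little-endian, the first byte is least significant, giving 0x1C297AD6949607BB.
0x1C297AD6949607BB = 2029288169141569467.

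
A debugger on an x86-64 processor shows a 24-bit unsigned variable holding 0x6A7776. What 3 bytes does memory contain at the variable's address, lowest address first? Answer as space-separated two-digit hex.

Split into bytes (most-significant first): 6A 77 76.
In little-endian order the low byte comes first in memory.
So at ascending addresses the bytes are 76 77 6A.

76 77 6A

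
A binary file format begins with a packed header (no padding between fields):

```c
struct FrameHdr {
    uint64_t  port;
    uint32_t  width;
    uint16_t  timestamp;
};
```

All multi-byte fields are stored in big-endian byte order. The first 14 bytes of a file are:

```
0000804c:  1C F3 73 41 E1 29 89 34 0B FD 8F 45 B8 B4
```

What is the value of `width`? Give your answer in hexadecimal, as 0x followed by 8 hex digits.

0x0BFD8F45

`width` follows `port` (8 bytes), so it starts at byte offset 8 and occupies 4 bytes.
Bytes at offsets 8..11: 0B FD 8F 45.
Big-endian stores the most-significant byte at the lowest address.
The bytes are already most-significant first: 0x0BFD8F45.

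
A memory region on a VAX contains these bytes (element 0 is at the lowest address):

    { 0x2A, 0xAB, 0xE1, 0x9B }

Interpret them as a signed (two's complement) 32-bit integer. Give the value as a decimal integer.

-1679709398

Little-endian stores the least-significant byte at the lowest address.
Reassemble most-significant byte first: 9B E1 AB 2A → 0x9BE1AB2A.
Top bit is set, so as a signed 32-bit value this is 0x9BE1AB2A − 2^32 = -1679709398.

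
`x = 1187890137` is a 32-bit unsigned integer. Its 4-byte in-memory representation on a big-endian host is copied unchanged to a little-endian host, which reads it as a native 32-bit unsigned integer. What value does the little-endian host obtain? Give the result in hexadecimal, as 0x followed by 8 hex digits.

1187890137 in 32-bit hexadecimal is 0x46CDC3D9.
Stored big-endian, the bytes at ascending addresses are 46 CD C3 D9.
Read back as little-endian, the first byte is least significant, giving 0xD9C3CD46.

0xD9C3CD46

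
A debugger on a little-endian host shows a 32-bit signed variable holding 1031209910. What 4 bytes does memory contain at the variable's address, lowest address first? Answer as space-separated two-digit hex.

B6 03 77 3D

1031209910 in hexadecimal, padded to 32 bits, is 0x3D7703B6.
Split into bytes (most-significant first): 3D 77 03 B6.
Little-endian: lowest address holds the least-significant byte.
So at ascending addresses the bytes are B6 03 77 3D.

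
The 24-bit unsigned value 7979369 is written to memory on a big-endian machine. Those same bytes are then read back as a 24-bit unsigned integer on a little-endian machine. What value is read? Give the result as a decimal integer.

7979369 in 24-bit hexadecimal is 0x79C169.
Stored big-endian, the bytes at ascending addresses are 79 C1 69.
Read back as little-endian, the first byte is least significant, giving 0x69C179.
0x69C179 = 6930809.

6930809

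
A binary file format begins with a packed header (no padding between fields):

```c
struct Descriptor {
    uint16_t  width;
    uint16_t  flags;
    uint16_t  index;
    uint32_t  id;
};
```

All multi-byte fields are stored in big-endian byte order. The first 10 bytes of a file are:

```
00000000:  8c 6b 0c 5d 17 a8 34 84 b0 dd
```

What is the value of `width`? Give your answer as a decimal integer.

35947

`width` is the first field, at byte offset 0, occupying 2 bytes.
Bytes at offsets 0..1: 8C 6B.
In big-endian order the high byte comes first in memory.
The bytes are already most-significant first: 0x8C6B.
0x8C6B = 35947.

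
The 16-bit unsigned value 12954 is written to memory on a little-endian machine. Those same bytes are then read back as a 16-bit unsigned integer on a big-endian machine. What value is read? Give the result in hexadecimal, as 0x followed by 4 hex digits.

12954 in 16-bit hexadecimal is 0x329A.
Stored little-endian, the bytes at ascending addresses are 9A 32.
Read back as big-endian, the last byte is least significant, giving 0x9A32.

0x9A32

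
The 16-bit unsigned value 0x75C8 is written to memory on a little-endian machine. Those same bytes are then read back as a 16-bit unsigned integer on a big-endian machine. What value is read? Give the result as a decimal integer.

51317

Stored little-endian, the bytes at ascending addresses are C8 75.
Read back as big-endian, the last byte is least significant, giving 0xC875.
0xC875 = 51317.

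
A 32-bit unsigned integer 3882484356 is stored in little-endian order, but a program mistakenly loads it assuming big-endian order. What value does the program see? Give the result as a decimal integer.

3882484356 in 32-bit hexadecimal is 0xE76A0284.
Stored little-endian, the bytes at ascending addresses are 84 02 6A E7.
Read back as big-endian, the last byte is least significant, giving 0x84026AE7.
0x84026AE7 = 2214750951.

2214750951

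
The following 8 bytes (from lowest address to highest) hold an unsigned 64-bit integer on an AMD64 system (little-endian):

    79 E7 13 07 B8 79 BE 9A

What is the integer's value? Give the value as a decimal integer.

11150483558715615097

Little-endian stores the least-significant byte at the lowest address.
Reassemble most-significant byte first: 9A BE 79 B8 07 13 E7 79 → 0x9ABE79B80713E779.
0x9ABE79B80713E779 = 11150483558715615097.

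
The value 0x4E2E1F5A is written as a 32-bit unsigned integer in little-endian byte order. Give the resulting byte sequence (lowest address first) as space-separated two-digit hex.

Split into bytes (most-significant first): 4E 2E 1F 5A.
Little-endian stores the least-significant byte at the lowest address.
So at ascending addresses the bytes are 5A 1F 2E 4E.

5A 1F 2E 4E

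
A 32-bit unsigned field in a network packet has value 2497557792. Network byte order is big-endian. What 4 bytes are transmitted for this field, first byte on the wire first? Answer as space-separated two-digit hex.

2497557792 in hexadecimal, padded to 32 bits, is 0x94DDB520.
Split into bytes (most-significant first): 94 DD B5 20.
Big-endian: lowest address holds the most-significant byte.
So the memory order matches the most-significant-first order: 94 DD B5 20.

94 DD B5 20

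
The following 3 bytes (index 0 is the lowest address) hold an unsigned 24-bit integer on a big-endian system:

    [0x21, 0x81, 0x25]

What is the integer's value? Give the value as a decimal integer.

2195749

In big-endian order the high byte comes first in memory.
The bytes are already most-significant first: 0x218125.
0x218125 = 2195749.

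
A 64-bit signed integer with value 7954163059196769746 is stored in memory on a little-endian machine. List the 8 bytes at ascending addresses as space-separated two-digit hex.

7954163059196769746 in hexadecimal, padded to 64 bits, is 0x6E62DD28CCF535D2.
Split into bytes (most-significant first): 6E 62 DD 28 CC F5 35 D2.
Little-endian: lowest address holds the least-significant byte.
So at ascending addresses the bytes are D2 35 F5 CC 28 DD 62 6E.

D2 35 F5 CC 28 DD 62 6E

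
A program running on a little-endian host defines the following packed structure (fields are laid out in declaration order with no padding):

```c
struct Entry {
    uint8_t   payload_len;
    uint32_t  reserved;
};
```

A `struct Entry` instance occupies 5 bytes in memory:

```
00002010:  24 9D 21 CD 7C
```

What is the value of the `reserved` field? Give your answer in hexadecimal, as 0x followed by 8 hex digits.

0x7CCD219D

`reserved` follows `payload_len` (1 byte), so it starts at byte offset 1 and occupies 4 bytes.
Bytes at offsets 1..4: 9D 21 CD 7C.
Little-endian stores the least-significant byte at the lowest address.
Reassemble most-significant byte first: 7C CD 21 9D → 0x7CCD219D.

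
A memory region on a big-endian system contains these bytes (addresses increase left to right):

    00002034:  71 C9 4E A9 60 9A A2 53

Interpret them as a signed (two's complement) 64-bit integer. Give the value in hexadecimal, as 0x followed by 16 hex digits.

Big-endian: lowest address holds the most-significant byte.
The bytes are already most-significant first: 0x71C94EA9609AA253.

0x71C94EA9609AA253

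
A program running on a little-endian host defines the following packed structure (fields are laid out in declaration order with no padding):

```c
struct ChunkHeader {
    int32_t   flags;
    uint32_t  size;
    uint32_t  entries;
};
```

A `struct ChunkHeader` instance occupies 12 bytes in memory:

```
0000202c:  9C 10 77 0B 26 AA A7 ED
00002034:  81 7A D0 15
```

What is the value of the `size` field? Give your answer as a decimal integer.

3987188262

`size` follows `flags` (4 bytes), so it starts at byte offset 4 and occupies 4 bytes.
Bytes at offsets 4..7: 26 AA A7 ED.
Little-endian stores the least-significant byte at the lowest address.
Reassemble most-significant byte first: ED A7 AA 26 → 0xEDA7AA26.
0xEDA7AA26 = 3987188262.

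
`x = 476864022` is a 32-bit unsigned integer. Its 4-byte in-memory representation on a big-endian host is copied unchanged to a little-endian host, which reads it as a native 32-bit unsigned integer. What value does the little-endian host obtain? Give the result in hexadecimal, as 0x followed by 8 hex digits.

476864022 in 32-bit hexadecimal is 0x1C6C5E16.
Stored big-endian, the bytes at ascending addresses are 1C 6C 5E 16.
Read back as little-endian, the first byte is least significant, giving 0x165E6C1C.

0x165E6C1C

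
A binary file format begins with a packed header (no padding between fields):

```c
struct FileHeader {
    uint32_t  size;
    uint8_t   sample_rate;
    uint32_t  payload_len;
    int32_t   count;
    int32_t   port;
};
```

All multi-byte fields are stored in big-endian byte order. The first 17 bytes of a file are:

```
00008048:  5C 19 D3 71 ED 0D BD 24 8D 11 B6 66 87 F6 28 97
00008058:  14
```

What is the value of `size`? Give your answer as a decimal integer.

1545196401

`size` is the first field, at byte offset 0, occupying 4 bytes.
Bytes at offsets 0..3: 5C 19 D3 71.
Big-endian stores the most-significant byte at the lowest address.
The bytes are already most-significant first: 0x5C19D371.
0x5C19D371 = 1545196401.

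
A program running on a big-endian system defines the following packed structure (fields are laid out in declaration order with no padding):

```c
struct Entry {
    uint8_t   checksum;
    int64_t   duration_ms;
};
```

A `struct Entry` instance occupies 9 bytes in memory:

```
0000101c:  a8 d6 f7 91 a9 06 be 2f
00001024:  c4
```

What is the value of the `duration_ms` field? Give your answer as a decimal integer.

-2956734475196813372

`duration_ms` follows `checksum` (1 byte), so it starts at byte offset 1 and occupies 8 bytes.
Bytes at offsets 1..8: D6 F7 91 A9 06 BE 2F C4.
In big-endian order the high byte comes first in memory.
The bytes are already most-significant first: 0xD6F791A906BE2FC4.
Top bit is set, so as a signed 64-bit value this is 0xD6F791A906BE2FC4 − 2^64 = -2956734475196813372.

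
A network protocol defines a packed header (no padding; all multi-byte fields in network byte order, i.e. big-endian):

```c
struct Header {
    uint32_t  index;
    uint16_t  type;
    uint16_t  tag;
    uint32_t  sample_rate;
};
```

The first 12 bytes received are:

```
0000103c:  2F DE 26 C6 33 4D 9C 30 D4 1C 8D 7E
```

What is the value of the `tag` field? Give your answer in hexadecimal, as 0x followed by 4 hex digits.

`tag` follows `index` (4 B), `type` (2 B), so it starts at offset 4 + 2 = 6 and occupies 2 bytes.
Bytes at offsets 6..7: 9C 30.
Big-endian: lowest address holds the most-significant byte.
The bytes are already most-significant first: 0x9C30.

0x9C30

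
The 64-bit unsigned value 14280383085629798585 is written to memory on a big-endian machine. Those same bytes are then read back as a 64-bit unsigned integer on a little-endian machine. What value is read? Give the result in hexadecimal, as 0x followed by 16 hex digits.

14280383085629798585 in 64-bit hexadecimal is 0xC62E1CC17375F8B9.
Stored big-endian, the bytes at ascending addresses are C6 2E 1C C1 73 75 F8 B9.
Read back as little-endian, the first byte is least significant, giving 0xB9F87573C11C2EC6.

0xB9F87573C11C2EC6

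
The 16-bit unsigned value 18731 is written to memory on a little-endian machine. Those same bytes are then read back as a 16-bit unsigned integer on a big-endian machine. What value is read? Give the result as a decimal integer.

18731 in 16-bit hexadecimal is 0x492B.
Stored little-endian, the bytes at ascending addresses are 2B 49.
Read back as big-endian, the last byte is least significant, giving 0x2B49.
0x2B49 = 11081.

11081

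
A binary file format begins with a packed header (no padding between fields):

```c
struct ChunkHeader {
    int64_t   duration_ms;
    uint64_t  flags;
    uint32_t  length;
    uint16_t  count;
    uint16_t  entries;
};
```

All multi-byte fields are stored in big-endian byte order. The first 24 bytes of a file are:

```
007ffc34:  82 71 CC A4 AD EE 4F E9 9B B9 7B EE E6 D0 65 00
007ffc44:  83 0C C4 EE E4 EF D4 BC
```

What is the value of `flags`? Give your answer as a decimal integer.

11221136212575151360

`flags` follows `duration_ms` (8 bytes), so it starts at byte offset 8 and occupies 8 bytes.
Bytes at offsets 8..15: 9B B9 7B EE E6 D0 65 00.
Big-endian stores the most-significant byte at the lowest address.
The bytes are already most-significant first: 0x9BB97BEEE6D06500.
0x9BB97BEEE6D06500 = 11221136212575151360.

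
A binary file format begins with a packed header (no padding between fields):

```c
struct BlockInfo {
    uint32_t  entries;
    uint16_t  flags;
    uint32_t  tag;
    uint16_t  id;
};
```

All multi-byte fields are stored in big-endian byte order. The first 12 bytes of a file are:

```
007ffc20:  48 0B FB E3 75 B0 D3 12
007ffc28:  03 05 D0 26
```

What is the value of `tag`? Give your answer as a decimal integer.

3541172997

`tag` follows `entries` (4 B), `flags` (2 B), so it starts at offset 4 + 2 = 6 and occupies 4 bytes.
Bytes at offsets 6..9: D3 12 03 05.
Big-endian: lowest address holds the most-significant byte.
The bytes are already most-significant first: 0xD3120305.
0xD3120305 = 3541172997.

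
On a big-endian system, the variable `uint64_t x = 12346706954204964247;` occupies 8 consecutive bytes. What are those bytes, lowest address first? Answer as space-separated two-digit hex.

12346706954204964247 in hexadecimal, padded to 64 bits, is 0xAB58508F273B6597.
Split into bytes (most-significant first): AB 58 50 8F 27 3B 65 97.
Big-endian: lowest address holds the most-significant byte.
So the memory order matches the most-significant-first order: AB 58 50 8F 27 3B 65 97.

AB 58 50 8F 27 3B 65 97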